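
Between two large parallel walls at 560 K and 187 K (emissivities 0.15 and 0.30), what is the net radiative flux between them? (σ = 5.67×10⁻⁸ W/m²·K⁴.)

For two large parallel gray plates, q = σ(T₁⁴ − T₂⁴) / (1/ε₁ + 1/ε₂ − 1).
1/ε₁ + 1/ε₂ − 1 = 1/0.15 + 1/0.30 − 1 = 9.000.
T₁⁴ − T₂⁴ = 9.83×10^10 − 1.22×10^9 = 9.71×10^10 K⁴.
q = 5.67×10⁻⁸ × 9.71×10^10 / 9.000 = 612 W/m².

q ≈ 612 W/m²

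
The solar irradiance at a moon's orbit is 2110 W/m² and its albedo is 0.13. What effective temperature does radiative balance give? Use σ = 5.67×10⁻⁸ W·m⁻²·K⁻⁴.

Power absorbed = (1−a)S·πR²; power emitted = 4πR²σT⁴. Equating and cancelling πR²:
T = ((1−a)S / 4σ)^(1/4) = (1840 / (4 × 5.67×10⁻⁸))^(1/4) = (8.09×10^9)^(1/4).
T = 300 K.

T ≈ 300 K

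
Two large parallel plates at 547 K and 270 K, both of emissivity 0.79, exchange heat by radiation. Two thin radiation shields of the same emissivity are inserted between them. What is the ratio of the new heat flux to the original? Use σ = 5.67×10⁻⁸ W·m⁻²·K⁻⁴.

With N identical shields there are N+1 = 3 gaps in series, each with the same radiative resistance, so the flux falls to 1/(N+1) of its unshielded value.

ratio ≈ 0.333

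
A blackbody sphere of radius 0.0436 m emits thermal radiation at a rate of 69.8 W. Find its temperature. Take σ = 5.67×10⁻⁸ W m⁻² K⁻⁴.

A = 4πr² = 4π × (0.0436)² = 0.0239 m².
From P = σAT⁴, T = (P / σA)^(1/4) = (69.8 / (5.67×10⁻⁸ × 0.0239))^(1/4).
T = (5.15×10^10)^(1/4) = 476 K.

T ≈ 476 K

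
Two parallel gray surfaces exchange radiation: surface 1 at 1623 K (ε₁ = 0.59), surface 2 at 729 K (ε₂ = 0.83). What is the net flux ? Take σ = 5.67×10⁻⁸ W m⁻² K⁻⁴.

For two large parallel gray plates, q = σ(T₁⁴ − T₂⁴) / (1/ε₁ + 1/ε₂ − 1).
1/ε₁ + 1/ε₂ − 1 = 1/0.59 + 1/0.83 − 1 = 1.900.
T₁⁴ − T₂⁴ = 6.94×10^12 − 2.82×10^11 = 6.66×10^12 K⁴.
q = 5.67×10⁻⁸ × 6.66×10^12 / 1.900 = 1.99×10^5 W/m².

q ≈ 1.99×10^5 W/m²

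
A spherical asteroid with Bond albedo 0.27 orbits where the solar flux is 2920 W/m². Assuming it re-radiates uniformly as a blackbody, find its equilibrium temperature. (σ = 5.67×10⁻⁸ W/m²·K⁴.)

T ≈ 311 K

Power absorbed = (1−a)S·πR²; power emitted = 4πR²σT⁴. Equating and cancelling πR²:
T = ((1−a)S / 4σ)^(1/4) = (2130 / (4 × 5.67×10⁻⁸))^(1/4) = (9.40×10^9)^(1/4).
T = 311 K.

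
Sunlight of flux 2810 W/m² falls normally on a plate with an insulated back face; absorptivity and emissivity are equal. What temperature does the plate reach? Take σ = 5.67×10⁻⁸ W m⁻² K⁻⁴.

T ≈ 472 K

Absorbed flux αS = emitted flux εσT⁴ (one radiating face); with α = ε, T = (S/σ)^(1/4).
T = (2810 / 5.67×10⁻⁸)^(1/4) = (4.96×10^10)^(1/4).
T = 472 K.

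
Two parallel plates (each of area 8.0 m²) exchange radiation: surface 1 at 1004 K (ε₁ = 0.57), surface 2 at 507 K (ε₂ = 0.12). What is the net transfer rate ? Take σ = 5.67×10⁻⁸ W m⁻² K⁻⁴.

For two large parallel gray plates, q = σ(T₁⁴ − T₂⁴) / (1/ε₁ + 1/ε₂ − 1).
1/ε₁ + 1/ε₂ − 1 = 1/0.57 + 1/0.12 − 1 = 9.088.
T₁⁴ − T₂⁴ = 1.02×10^12 − 6.61×10^10 = 9.50×10^11 K⁴.
q = 5.67×10⁻⁸ × 9.50×10^11 / 9.088 = 5930 W/m².
Q = q·A = 5930 × 8.0 = 47400 W.

Q ≈ 47400 W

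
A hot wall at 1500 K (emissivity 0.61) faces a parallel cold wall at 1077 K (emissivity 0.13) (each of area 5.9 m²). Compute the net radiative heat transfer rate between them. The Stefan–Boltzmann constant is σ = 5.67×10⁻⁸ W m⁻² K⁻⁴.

For two large parallel gray plates, q = σ(T₁⁴ − T₂⁴) / (1/ε₁ + 1/ε₂ − 1).
1/ε₁ + 1/ε₂ − 1 = 1/0.61 + 1/0.13 − 1 = 8.332.
T₁⁴ − T₂⁴ = 5.06×10^12 − 1.35×10^12 = 3.72×10^12 K⁴.
q = 5.67×10⁻⁸ × 3.72×10^12 / 8.332 = 25300 W/m².
Q = q·A = 25300 × 5.9 = 1.49×10^5 W.

Q ≈ 1.49×10^5 W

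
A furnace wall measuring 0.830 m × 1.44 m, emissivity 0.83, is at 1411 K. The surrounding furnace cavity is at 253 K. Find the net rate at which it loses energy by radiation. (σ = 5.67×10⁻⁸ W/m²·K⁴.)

A = 0.830 × 1.44 = 1.20 m².
Q = εσA(T⁴ − T_s⁴). T⁴ − T_s⁴ = (1411)⁴ − (253)⁴ = 3.96×10^12 − 4.10×10^9 = 3.96×10^12 K⁴.
Q = 0.83 × 5.67×10⁻⁸ × 1.20 × 3.96×10^12 = 2.23×10^5 W.

Q ≈ 2.23×10^5 W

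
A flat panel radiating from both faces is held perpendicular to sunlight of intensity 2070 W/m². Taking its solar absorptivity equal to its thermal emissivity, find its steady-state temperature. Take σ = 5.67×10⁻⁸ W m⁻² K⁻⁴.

Absorbed flux αS = emitted flux 2εσT⁴ per unit area; with α = ε this gives T = (S/2σ)^(1/4).
T = (2070 / (2 × 5.67×10⁻⁸))^(1/4) = (1.83×10^10)^(1/4).
T = 368 K.

T ≈ 368 K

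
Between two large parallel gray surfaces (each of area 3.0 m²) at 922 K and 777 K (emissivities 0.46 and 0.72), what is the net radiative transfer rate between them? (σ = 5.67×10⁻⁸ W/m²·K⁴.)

For two large parallel gray plates, q = σ(T₁⁴ − T₂⁴) / (1/ε₁ + 1/ε₂ − 1).
1/ε₁ + 1/ε₂ − 1 = 1/0.46 + 1/0.72 − 1 = 2.563.
T₁⁴ − T₂⁴ = 7.23×10^11 − 3.64×10^11 = 3.58×10^11 K⁴.
q = 5.67×10⁻⁸ × 3.58×10^11 / 2.563 = 7920 W/m².
Q = q·A = 7920 × 3.0 = 23800 W.

Q ≈ 23800 W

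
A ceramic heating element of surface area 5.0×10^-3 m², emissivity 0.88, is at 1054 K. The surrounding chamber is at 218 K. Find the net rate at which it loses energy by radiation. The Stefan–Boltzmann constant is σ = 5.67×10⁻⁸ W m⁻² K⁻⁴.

Q = εσA(T⁴ − T_s⁴). T⁴ − T_s⁴ = (1054)⁴ − (218)⁴ = 1.23×10^12 − 2.26×10^9 = 1.23×10^12 K⁴.
Q = 0.88 × 5.67×10⁻⁸ × 5.00×10^-3 × 1.23×10^12 = 307 W.

Q ≈ 307 W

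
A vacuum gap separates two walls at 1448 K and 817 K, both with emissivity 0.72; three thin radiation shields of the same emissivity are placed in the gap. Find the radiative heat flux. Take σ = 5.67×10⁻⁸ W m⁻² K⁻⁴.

Each of the 4 gaps contributes resistance (2/ε − 1) = 2/0.72 − 1 = 1.778; total = 7.111.
q = σ(T₁⁴ − T₂⁴) / 7.111 = 5.67×10⁻⁸ × 3.95×10^12 / 7.111 = 31500 W/m².

q ≈ 31500 W/m²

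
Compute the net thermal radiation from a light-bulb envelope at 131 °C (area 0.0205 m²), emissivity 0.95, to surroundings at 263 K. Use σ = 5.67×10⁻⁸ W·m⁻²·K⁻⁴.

Q ≈ 24.1 W

Convert: 131 °C = 404 K.
Q = εσA(T⁴ − T_s⁴). T⁴ − T_s⁴ = (404)⁴ − (263)⁴ = 2.66×10^10 − 4.78×10^9 = 2.19×10^10 K⁴.
Q = 0.95 × 5.67×10⁻⁸ × 0.0205 × 2.19×10^10 = 24.1 W.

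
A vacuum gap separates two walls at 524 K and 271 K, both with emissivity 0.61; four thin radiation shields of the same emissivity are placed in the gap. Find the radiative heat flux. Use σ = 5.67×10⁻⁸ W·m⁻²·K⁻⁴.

Each of the 5 gaps contributes resistance (2/ε − 1) = 2/0.61 − 1 = 2.279; total = 11.39.
q = σ(T₁⁴ − T₂⁴) / 11.39 = 5.67×10⁻⁸ × 7.00×10^10 / 11.39 = 348 W/m².

q ≈ 348 W/m²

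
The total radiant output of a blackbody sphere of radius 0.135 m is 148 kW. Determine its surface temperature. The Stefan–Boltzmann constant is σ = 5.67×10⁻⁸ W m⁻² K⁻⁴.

T ≈ 1840 K

A = 4πr² = 4π × (0.135)² = 0.229 m².
From P = σAT⁴, T = (P / σA)^(1/4) = (1.48×10^5 / (5.67×10⁻⁸ × 0.229))^(1/4).
T = (1.14×10^13)^(1/4) = 1840 K.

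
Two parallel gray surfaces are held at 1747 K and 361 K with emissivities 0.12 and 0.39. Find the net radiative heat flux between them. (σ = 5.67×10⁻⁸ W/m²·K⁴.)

q ≈ 53300 W/m²

For two large parallel gray plates, q = σ(T₁⁴ − T₂⁴) / (1/ε₁ + 1/ε₂ − 1).
1/ε₁ + 1/ε₂ − 1 = 1/0.12 + 1/0.39 − 1 = 9.897.
T₁⁴ − T₂⁴ = 9.31×10^12 − 1.70×10^10 = 9.30×10^12 K⁴.
q = 5.67×10⁻⁸ × 9.30×10^12 / 9.897 = 53300 W/m².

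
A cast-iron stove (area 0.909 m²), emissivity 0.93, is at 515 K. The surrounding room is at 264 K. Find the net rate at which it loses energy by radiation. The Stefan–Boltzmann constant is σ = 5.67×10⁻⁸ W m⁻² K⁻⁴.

Q = εσA(T⁴ − T_s⁴). T⁴ − T_s⁴ = (515)⁴ − (264)⁴ = 7.03×10^10 − 4.86×10^9 = 6.55×10^10 K⁴.
Q = 0.93 × 5.67×10⁻⁸ × 0.909 × 6.55×10^10 = 3140 W.

Q ≈ 3140 W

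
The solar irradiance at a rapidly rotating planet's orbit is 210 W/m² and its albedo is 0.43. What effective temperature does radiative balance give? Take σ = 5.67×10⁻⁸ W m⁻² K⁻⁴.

T ≈ 152 K

Power absorbed = (1−a)S·πR²; power emitted = 4πR²σT⁴. Equating and cancelling πR²:
T = ((1−a)S / 4σ)^(1/4) = (120 / (4 × 5.67×10⁻⁸))^(1/4) = (5.28×10^8)^(1/4).
T = 152 K.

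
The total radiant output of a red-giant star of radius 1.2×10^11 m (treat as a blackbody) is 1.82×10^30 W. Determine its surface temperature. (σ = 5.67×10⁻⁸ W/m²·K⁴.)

T ≈ 3650 K

A = 4πr² = 4π × (1.2×10^11)² = 1.81×10^23 m².
From P = σAT⁴, T = (P / σA)^(1/4) = (1.82×10^30 / (5.67×10⁻⁸ × 1.81×10^23))^(1/4).
T = (1.77×10^14)^(1/4) = 3650 K.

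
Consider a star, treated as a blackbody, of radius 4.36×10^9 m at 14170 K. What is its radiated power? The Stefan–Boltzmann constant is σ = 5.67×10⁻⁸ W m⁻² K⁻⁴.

A = 4πr² = 4π × (4.36×10^9)² = 2.39×10^20 m².
P = σAT⁴ = 5.67×10⁻⁸ × 2.39×10^20 × (14170)⁴ = 5.67×10⁻⁸ × 2.39×10^20 × 4.03×10^16.
P = 5.46×10^29 W.

P ≈ 5.46×10^29 W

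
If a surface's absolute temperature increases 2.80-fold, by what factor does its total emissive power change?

P ∝ T⁴, so the power scales as (2.80)⁴ = 61.5.

factor ≈ 61.5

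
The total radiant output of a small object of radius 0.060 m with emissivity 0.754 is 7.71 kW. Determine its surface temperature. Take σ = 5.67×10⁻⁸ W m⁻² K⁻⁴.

T ≈ 1410 K

A = 4πr² = 4π × (0.060)² = 0.0452 m².
From P = εσAT⁴, T = (P / εσA)^(1/4) = (7710 / (0.754 × 5.67×10⁻⁸ × 0.0452))^(1/4).
T = (3.99×10^12)^(1/4) = 1410 K.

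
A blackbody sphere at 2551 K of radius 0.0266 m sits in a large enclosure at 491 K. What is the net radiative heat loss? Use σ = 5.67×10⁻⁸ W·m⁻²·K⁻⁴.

Q ≈ 21300 W

A = 4πr² = 4π × (0.0266)² = 8.89×10^-3 m².
Q = σA(T⁴ − T_s⁴). T⁴ − T_s⁴ = (2551)⁴ − (491)⁴ = 4.23×10^13 − 5.81×10^10 = 4.23×10^13 K⁴.
Q = 5.67×10⁻⁸ × 8.89×10^-3 × 4.23×10^13 = 21300 W.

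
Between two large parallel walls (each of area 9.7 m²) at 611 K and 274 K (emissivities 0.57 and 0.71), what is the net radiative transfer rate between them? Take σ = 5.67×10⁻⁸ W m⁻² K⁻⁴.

Q ≈ 34000 W

For two large parallel gray plates, q = σ(T₁⁴ − T₂⁴) / (1/ε₁ + 1/ε₂ − 1).
1/ε₁ + 1/ε₂ − 1 = 1/0.57 + 1/0.71 − 1 = 2.163.
T₁⁴ − T₂⁴ = 1.39×10^11 − 5.64×10^9 = 1.34×10^11 K⁴.
q = 5.67×10⁻⁸ × 1.34×10^11 / 2.163 = 3510 W/m².
Q = q·A = 3510 × 9.7 = 34000 W.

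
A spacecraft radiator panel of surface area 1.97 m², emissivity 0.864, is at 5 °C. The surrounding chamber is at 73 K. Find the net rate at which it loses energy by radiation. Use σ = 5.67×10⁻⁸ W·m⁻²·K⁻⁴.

Convert: 5 °C = 278 K.
Q = εσA(T⁴ − T_s⁴). T⁴ − T_s⁴ = (278)⁴ − (73)⁴ = 5.97×10^9 − 2.84×10^7 = 5.94×10^9 K⁴.
Q = 0.864 × 5.67×10⁻⁸ × 1.97 × 5.94×10^9 = 574 W.

Q ≈ 574 W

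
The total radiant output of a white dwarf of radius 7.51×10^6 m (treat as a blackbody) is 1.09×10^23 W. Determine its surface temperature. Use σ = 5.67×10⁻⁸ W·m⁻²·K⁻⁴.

T ≈ 7220 K

A = 4πr² = 4π × (7.51×10^6)² = 7.09×10^14 m².
From P = σAT⁴, T = (P / σA)^(1/4) = (1.09×10^23 / (5.67×10⁻⁸ × 7.09×10^14))^(1/4).
T = (2.71×10^15)^(1/4) = 7220 K.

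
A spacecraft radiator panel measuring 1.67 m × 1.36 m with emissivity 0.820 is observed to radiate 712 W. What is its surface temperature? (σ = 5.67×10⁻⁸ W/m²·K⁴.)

T ≈ 287 K

A = 1.67 × 1.36 = 2.27 m².
From P = εσAT⁴, T = (P / εσA)^(1/4) = (712 / (0.820 × 5.67×10⁻⁸ × 2.27))^(1/4).
T = (6.74×10^9)^(1/4) = 287 K.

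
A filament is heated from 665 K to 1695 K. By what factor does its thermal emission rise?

ratio ≈ 42.2

P ∝ T⁴, so the ratio is (1695/665)⁴ = (2.549)⁴ = 42.2.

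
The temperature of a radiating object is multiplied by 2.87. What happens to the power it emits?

P ∝ T⁴, so the power scales as (2.87)⁴ = 67.8.

factor ≈ 67.8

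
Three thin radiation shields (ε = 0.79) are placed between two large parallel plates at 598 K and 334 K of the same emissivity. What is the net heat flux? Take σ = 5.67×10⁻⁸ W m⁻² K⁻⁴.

Each of the 4 gaps contributes resistance (2/ε − 1) = 2/0.79 − 1 = 1.532; total = 6.127.
q = σ(T₁⁴ − T₂⁴) / 6.127 = 5.67×10⁻⁸ × 1.15×10^11 / 6.127 = 1070 W/m².

q ≈ 1070 W/m²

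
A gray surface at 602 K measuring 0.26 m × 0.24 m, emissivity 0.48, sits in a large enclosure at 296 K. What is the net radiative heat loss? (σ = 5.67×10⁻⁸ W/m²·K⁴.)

Q ≈ 210 W

A = 0.26 × 0.24 = 0.0624 m².
Q = εσA(T⁴ − T_s⁴). T⁴ − T_s⁴ = (602)⁴ − (296)⁴ = 1.31×10^11 − 7.68×10^9 = 1.24×10^11 K⁴.
Q = 0.48 × 5.67×10⁻⁸ × 0.0624 × 1.24×10^11 = 210 W.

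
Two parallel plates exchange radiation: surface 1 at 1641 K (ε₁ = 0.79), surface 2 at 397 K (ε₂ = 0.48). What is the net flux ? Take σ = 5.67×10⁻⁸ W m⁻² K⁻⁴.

For two large parallel gray plates, q = σ(T₁⁴ − T₂⁴) / (1/ε₁ + 1/ε₂ − 1).
1/ε₁ + 1/ε₂ − 1 = 1/0.79 + 1/0.48 − 1 = 2.349.
T₁⁴ − T₂⁴ = 7.25×10^12 − 2.48×10^10 = 7.23×10^12 K⁴.
q = 5.67×10⁻⁸ × 7.23×10^12 / 2.349 = 1.74×10^5 W/m².

q ≈ 1.74×10^5 W/m²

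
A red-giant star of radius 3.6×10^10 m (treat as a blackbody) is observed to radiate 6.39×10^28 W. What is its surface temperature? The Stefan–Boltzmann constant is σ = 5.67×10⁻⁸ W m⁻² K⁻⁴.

A = 4πr² = 4π × (3.6×10^10)² = 1.63×10^22 m².
From P = σAT⁴, T = (P / σA)^(1/4) = (6.39×10^28 / (5.67×10⁻⁸ × 1.63×10^22))^(1/4).
T = (6.92×10^13)^(1/4) = 2880 K.

T ≈ 2880 K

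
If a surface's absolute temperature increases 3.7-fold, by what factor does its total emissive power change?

P ∝ T⁴, so the power scales as (3.7)⁴ = 187.

factor ≈ 187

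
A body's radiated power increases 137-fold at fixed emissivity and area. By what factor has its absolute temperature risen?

factor ≈ 3.42

P ∝ T⁴ ⇒ T ∝ P^(1/4), so T scales by (137)^(1/4) = 3.42.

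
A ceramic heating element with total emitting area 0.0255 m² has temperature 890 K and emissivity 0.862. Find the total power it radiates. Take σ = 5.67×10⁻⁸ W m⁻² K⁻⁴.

P ≈ 782 W

Stefan–Boltzmann: P = εσAT⁴ = 0.862 × 5.67×10⁻⁸ × 0.0255 × (890)⁴ = 0.862 × 5.67×10⁻⁸ × 0.0255 × 6.27×10^11.
P = 782 W.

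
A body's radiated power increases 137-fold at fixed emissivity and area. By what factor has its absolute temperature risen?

P ∝ T⁴ ⇒ T ∝ P^(1/4), so T scales by (137)^(1/4) = 3.42.

factor ≈ 3.42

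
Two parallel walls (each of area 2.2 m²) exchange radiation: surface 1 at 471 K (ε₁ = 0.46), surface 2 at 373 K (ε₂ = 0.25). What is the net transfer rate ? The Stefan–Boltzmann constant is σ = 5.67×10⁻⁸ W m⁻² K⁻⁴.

For two large parallel gray plates, q = σ(T₁⁴ − T₂⁴) / (1/ε₁ + 1/ε₂ − 1).
1/ε₁ + 1/ε₂ − 1 = 1/0.46 + 1/0.25 − 1 = 5.174.
T₁⁴ − T₂⁴ = 4.92×10^10 − 1.94×10^10 = 2.99×10^10 K⁴.
q = 5.67×10⁻⁸ × 2.99×10^10 / 5.174 = 327 W/m².
Q = q·A = 327 × 2.2 = 720 W.

Q ≈ 720 W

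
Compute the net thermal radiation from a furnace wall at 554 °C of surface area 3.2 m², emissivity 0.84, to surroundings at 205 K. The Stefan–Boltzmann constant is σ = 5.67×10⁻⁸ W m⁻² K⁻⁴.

Convert: 554 °C = 827 K.
Q = εσA(T⁴ − T_s⁴). T⁴ − T_s⁴ = (827)⁴ − (205)⁴ = 4.68×10^11 − 1.77×10^9 = 4.66×10^11 K⁴.
Q = 0.84 × 5.67×10⁻⁸ × 3.20 × 4.66×10^11 = 71000 W.

Q ≈ 71000 W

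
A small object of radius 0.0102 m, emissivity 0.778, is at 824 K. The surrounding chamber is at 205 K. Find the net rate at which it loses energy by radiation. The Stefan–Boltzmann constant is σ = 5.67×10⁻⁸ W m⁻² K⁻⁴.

A = 4πr² = 4π × (0.0102)² = 1.31×10^-3 m².
Q = εσA(T⁴ − T_s⁴). T⁴ − T_s⁴ = (824)⁴ − (205)⁴ = 4.61×10^11 − 1.77×10^9 = 4.59×10^11 K⁴.
Q = 0.778 × 5.67×10⁻⁸ × 1.31×10^-3 × 4.59×10^11 = 26.5 W.

Q ≈ 26.5 W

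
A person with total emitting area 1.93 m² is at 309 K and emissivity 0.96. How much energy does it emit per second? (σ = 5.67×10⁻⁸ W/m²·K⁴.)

P ≈ 958 W

Stefan–Boltzmann: P = εσAT⁴ = 0.96 × 5.67×10⁻⁸ × 1.93 × (309)⁴ = 0.96 × 5.67×10⁻⁸ × 1.93 × 9.12×10^9.
P = 958 W.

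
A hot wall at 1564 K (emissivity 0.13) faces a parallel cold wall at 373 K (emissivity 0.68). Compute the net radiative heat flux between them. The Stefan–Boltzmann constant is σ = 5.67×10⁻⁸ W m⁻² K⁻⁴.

For two large parallel gray plates, q = σ(T₁⁴ − T₂⁴) / (1/ε₁ + 1/ε₂ − 1).
1/ε₁ + 1/ε₂ − 1 = 1/0.13 + 1/0.68 − 1 = 8.163.
T₁⁴ − T₂⁴ = 5.98×10^12 − 1.94×10^10 = 5.96×10^12 K⁴.
q = 5.67×10⁻⁸ × 5.96×10^12 / 8.163 = 41400 W/m².

q ≈ 41400 W/m²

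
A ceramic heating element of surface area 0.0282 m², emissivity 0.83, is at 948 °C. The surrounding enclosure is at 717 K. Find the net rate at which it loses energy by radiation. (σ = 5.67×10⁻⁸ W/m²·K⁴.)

Q ≈ 2600 W

Convert: 948 °C = 1221 K.
Q = εσA(T⁴ − T_s⁴). T⁴ − T_s⁴ = (1221)⁴ − (717)⁴ = 2.22×10^12 − 2.64×10^11 = 1.96×10^12 K⁴.
Q = 0.83 × 5.67×10⁻⁸ × 0.0282 × 1.96×10^12 = 2600 W.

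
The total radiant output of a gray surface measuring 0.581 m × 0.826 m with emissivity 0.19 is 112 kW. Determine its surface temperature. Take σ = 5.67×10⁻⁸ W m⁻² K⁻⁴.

A = 0.581 × 0.826 = 0.480 m².
From P = εσAT⁴, T = (P / εσA)^(1/4) = (1.12×10^5 / (0.19 × 5.67×10⁻⁸ × 0.480))^(1/4).
T = (2.17×10^13)^(1/4) = 2160 K.

T ≈ 2160 K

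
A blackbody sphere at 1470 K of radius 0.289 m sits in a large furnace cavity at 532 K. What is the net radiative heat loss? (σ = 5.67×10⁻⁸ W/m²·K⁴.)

A = 4πr² = 4π × (0.289)² = 1.05 m².
Q = σA(T⁴ − T_s⁴). T⁴ − T_s⁴ = (1470)⁴ − (532)⁴ = 4.67×10^12 − 8.01×10^10 = 4.59×10^12 K⁴.
Q = 5.67×10⁻⁸ × 1.05 × 4.59×10^12 = 2.73×10^5 W.

Q ≈ 2.73×10^5 W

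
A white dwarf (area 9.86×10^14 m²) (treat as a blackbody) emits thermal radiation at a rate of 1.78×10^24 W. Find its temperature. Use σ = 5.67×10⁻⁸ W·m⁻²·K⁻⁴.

T ≈ 13400 K

From P = σAT⁴, T = (P / σA)^(1/4) = (1.78×10^24 / (5.67×10⁻⁸ × 9.86×10^14))^(1/4).
T = (3.18×10^16)^(1/4) = 13400 K.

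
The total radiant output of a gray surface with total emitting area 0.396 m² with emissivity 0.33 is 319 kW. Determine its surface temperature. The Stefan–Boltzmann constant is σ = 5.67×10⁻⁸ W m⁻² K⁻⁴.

T ≈ 2560 K

From P = εσAT⁴, T = (P / εσA)^(1/4) = (3.19×10^5 / (0.33 × 5.67×10⁻⁸ × 0.396))^(1/4).
T = (4.31×10^13)^(1/4) = 2560 K.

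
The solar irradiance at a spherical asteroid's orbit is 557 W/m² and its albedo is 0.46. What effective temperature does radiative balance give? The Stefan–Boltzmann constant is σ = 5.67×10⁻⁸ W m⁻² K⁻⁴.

T ≈ 191 K

Power absorbed = (1−a)S·πR²; power emitted = 4πR²σT⁴. Equating and cancelling πR²:
T = ((1−a)S / 4σ)^(1/4) = (301 / (4 × 5.67×10⁻⁸))^(1/4) = (1.33×10^9)^(1/4).
T = 191 K.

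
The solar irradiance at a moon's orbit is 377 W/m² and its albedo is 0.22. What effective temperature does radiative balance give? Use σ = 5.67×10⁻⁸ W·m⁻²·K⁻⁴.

Power absorbed = (1−a)S·πR²; power emitted = 4πR²σT⁴. Equating and cancelling πR²:
T = ((1−a)S / 4σ)^(1/4) = (294 / (4 × 5.67×10⁻⁸))^(1/4) = (1.30×10^9)^(1/4).
T = 190 K.

T ≈ 190 K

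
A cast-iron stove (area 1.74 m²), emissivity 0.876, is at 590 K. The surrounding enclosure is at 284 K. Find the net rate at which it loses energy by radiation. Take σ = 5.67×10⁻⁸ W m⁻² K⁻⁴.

Q = εσA(T⁴ − T_s⁴). T⁴ − T_s⁴ = (590)⁴ − (284)⁴ = 1.21×10^11 − 6.51×10^9 = 1.15×10^11 K⁴.
Q = 0.876 × 5.67×10⁻⁸ × 1.74 × 1.15×10^11 = 9910 W.

Q ≈ 9910 W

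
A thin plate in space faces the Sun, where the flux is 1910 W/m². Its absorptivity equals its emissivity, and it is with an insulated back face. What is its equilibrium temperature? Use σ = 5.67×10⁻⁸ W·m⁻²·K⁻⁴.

Absorbed flux αS = emitted flux εσT⁴ (one radiating face); with α = ε, T = (S/σ)^(1/4).
T = (1910 / 5.67×10⁻⁸)^(1/4) = (3.37×10^10)^(1/4).
T = 428 K.

T ≈ 428 K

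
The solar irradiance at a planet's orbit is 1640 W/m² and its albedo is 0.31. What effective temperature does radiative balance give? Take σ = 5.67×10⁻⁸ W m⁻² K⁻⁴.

Power absorbed = (1−a)S·πR²; power emitted = 4πR²σT⁴. Equating and cancelling πR²:
T = ((1−a)S / 4σ)^(1/4) = (1130 / (4 × 5.67×10⁻⁸))^(1/4) = (4.99×10^9)^(1/4).
T = 266 K.

T ≈ 266 K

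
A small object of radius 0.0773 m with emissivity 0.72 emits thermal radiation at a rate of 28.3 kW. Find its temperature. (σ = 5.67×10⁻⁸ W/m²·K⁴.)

A = 4πr² = 4π × (0.0773)² = 0.0751 m².
From P = εσAT⁴, T = (P / εσA)^(1/4) = (28300 / (0.72 × 5.67×10⁻⁸ × 0.0751))^(1/4).
T = (9.23×10^12)^(1/4) = 1740 K.

T ≈ 1740 K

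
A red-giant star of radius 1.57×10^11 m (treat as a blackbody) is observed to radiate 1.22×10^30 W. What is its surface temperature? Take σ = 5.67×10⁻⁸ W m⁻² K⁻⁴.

A = 4πr² = 4π × (1.57×10^11)² = 3.10×10^23 m².
From P = σAT⁴, T = (P / σA)^(1/4) = (1.22×10^30 / (5.67×10⁻⁸ × 3.10×10^23))^(1/4).
T = (6.95×10^13)^(1/4) = 2890 K.

T ≈ 2890 K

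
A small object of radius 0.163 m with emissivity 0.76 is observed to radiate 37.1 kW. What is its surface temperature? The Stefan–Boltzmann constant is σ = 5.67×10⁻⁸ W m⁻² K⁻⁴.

T ≈ 1270 K

A = 4πr² = 4π × (0.163)² = 0.334 m².
From P = εσAT⁴, T = (P / εσA)^(1/4) = (37100 / (0.76 × 5.67×10⁻⁸ × 0.334))^(1/4).
T = (2.58×10^12)^(1/4) = 1270 K.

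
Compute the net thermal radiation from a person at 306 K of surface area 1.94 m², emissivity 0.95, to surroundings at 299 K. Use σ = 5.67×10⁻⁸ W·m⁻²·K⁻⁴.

Q = εσA(T⁴ − T_s⁴). T⁴ − T_s⁴ = (306)⁴ − (299)⁴ = 8.77×10^9 − 7.99×10^9 = 7.75×10^8 K⁴.
Q = 0.95 × 5.67×10⁻⁸ × 1.94 × 7.75×10^8 = 81.0 W.

Q ≈ 81.0 W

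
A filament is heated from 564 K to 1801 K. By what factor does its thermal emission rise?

P ∝ T⁴, so the ratio is (1801/564)⁴ = (3.193)⁴ = 104.

ratio ≈ 104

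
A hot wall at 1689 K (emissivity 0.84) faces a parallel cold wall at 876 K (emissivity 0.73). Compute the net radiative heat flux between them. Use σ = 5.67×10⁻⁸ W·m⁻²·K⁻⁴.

q ≈ 2.74×10^5 W/m²

For two large parallel gray plates, q = σ(T₁⁴ − T₂⁴) / (1/ε₁ + 1/ε₂ − 1).
1/ε₁ + 1/ε₂ − 1 = 1/0.84 + 1/0.73 − 1 = 1.560.
T₁⁴ − T₂⁴ = 8.14×10^12 − 5.89×10^11 = 7.55×10^12 K⁴.
q = 5.67×10⁻⁸ × 7.55×10^12 / 1.560 = 2.74×10^5 W/m².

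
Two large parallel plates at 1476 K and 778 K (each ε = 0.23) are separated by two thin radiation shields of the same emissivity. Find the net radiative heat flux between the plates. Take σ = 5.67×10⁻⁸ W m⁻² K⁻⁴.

q ≈ 10800 W/m²

Each of the 3 gaps contributes resistance (2/ε − 1) = 2/0.23 − 1 = 7.696; total = 23.09.
q = σ(T₁⁴ − T₂⁴) / 23.09 = 5.67×10⁻⁸ × 4.38×10^12 / 23.09 = 10800 W/m².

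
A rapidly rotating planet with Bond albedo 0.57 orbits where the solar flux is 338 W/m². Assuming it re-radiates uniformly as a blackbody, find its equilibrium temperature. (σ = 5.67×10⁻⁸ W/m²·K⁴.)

T ≈ 159 K

Power absorbed = (1−a)S·πR²; power emitted = 4πR²σT⁴. Equating and cancelling πR²:
T = ((1−a)S / 4σ)^(1/4) = (145 / (4 × 5.67×10⁻⁸))^(1/4) = (6.41×10^8)^(1/4).
T = 159 K.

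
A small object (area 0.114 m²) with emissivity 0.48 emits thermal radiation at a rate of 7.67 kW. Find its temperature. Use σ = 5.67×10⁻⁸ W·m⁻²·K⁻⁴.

T ≈ 1250 K

From P = εσAT⁴, T = (P / εσA)^(1/4) = (7670 / (0.48 × 5.67×10⁻⁸ × 0.114))^(1/4).
T = (2.47×10^12)^(1/4) = 1250 K.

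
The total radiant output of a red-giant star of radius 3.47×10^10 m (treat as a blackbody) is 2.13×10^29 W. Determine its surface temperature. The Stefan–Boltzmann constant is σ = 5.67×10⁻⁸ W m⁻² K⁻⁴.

T ≈ 3970 K

A = 4πr² = 4π × (3.47×10^10)² = 1.51×10^22 m².
From P = σAT⁴, T = (P / σA)^(1/4) = (2.13×10^29 / (5.67×10⁻⁸ × 1.51×10^22))^(1/4).
T = (2.48×10^14)^(1/4) = 3970 K.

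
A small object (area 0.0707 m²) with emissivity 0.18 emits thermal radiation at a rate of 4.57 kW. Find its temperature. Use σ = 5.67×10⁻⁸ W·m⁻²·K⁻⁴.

From P = εσAT⁴, T = (P / εσA)^(1/4) = (4570 / (0.18 × 5.67×10⁻⁸ × 0.0707))^(1/4).
T = (6.33×10^12)^(1/4) = 1590 K.

T ≈ 1590 K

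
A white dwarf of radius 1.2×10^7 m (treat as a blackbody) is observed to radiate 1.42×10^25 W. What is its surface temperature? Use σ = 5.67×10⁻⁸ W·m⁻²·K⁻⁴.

T ≈ 19300 K

A = 4πr² = 4π × (1.2×10^7)² = 1.81×10^15 m².
From P = σAT⁴, T = (P / σA)^(1/4) = (1.42×10^25 / (5.67×10⁻⁸ × 1.81×10^15))^(1/4).
T = (1.38×10^17)^(1/4) = 19300 K.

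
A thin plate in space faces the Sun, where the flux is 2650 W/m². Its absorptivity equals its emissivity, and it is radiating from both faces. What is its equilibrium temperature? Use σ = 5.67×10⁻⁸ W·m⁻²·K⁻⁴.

T ≈ 391 K

Absorbed flux αS = emitted flux 2εσT⁴ per unit area; with α = ε this gives T = (S/2σ)^(1/4).
T = (2650 / (2 × 5.67×10⁻⁸))^(1/4) = (2.34×10^10)^(1/4).
T = 391 K.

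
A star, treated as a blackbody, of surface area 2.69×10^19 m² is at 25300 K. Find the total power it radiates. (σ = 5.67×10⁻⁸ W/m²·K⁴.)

P ≈ 6.25×10^29 W

P = σAT⁴ = 5.67×10⁻⁸ × 2.69×10^19 × (25300)⁴ = 5.67×10⁻⁸ × 2.69×10^19 × 4.10×10^17.
P = 6.25×10^29 W.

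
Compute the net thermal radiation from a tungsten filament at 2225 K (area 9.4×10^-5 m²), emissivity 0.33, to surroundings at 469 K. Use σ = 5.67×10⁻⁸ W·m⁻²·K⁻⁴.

Q = εσA(T⁴ − T_s⁴). T⁴ − T_s⁴ = (2225)⁴ − (469)⁴ = 2.45×10^13 − 4.84×10^10 = 2.45×10^13 K⁴.
Q = 0.33 × 5.67×10⁻⁸ × 9.40×10^-5 × 2.45×10^13 = 43.0 W.

Q ≈ 43.0 W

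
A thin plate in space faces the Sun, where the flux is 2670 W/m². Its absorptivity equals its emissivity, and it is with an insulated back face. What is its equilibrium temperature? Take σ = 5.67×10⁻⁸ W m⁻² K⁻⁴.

Absorbed flux αS = emitted flux εσT⁴ (one radiating face); with α = ε, T = (S/σ)^(1/4).
T = (2670 / 5.67×10⁻⁸)^(1/4) = (4.71×10^10)^(1/4).
T = 466 K.

T ≈ 466 K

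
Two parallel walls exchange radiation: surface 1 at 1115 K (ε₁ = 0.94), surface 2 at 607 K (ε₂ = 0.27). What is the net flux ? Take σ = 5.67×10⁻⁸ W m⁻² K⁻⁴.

q ≈ 21200 W/m²

For two large parallel gray plates, q = σ(T₁⁴ − T₂⁴) / (1/ε₁ + 1/ε₂ − 1).
1/ε₁ + 1/ε₂ − 1 = 1/0.94 + 1/0.27 − 1 = 3.768.
T₁⁴ − T₂⁴ = 1.55×10^12 − 1.36×10^11 = 1.41×10^12 K⁴.
q = 5.67×10⁻⁸ × 1.41×10^12 / 3.768 = 21200 W/m².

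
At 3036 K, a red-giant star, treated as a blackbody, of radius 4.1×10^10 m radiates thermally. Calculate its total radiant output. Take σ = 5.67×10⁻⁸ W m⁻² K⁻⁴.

P ≈ 1.02×10^29 W

A = 4πr² = 4π × (4.1×10^10)² = 2.11×10^22 m².
P = σAT⁴ = 5.67×10⁻⁸ × 2.11×10^22 × (3036)⁴ = 5.67×10⁻⁸ × 2.11×10^22 × 8.50×10^13.
P = 1.02×10^29 W.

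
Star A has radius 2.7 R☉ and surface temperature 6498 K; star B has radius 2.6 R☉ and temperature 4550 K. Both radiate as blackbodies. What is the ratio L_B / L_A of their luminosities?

L_B/L_A ≈ 0.223

L = 4πR²σT⁴ ∝ R²T⁴, so L_B/L_A = (2.6/2.7)² × (4550/6498)⁴ = 0.927 × 0.240 = 0.223.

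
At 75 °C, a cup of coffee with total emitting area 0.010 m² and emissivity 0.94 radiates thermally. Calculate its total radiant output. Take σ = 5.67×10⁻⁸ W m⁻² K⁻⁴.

75 °C = 348 K.
Stefan–Boltzmann: P = εσAT⁴ = 0.94 × 5.67×10⁻⁸ × 0.0100 × (348)⁴ = 0.94 × 5.67×10⁻⁸ × 0.0100 × 1.47×10^10.
P = 7.82 W.

P ≈ 7.82 W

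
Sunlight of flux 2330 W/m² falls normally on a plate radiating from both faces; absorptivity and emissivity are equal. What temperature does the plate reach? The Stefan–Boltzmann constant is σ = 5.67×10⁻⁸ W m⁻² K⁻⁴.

T ≈ 379 K

Absorbed flux αS = emitted flux 2εσT⁴ per unit area; with α = ε this gives T = (S/2σ)^(1/4).
T = (2330 / (2 × 5.67×10⁻⁸))^(1/4) = (2.05×10^10)^(1/4).
T = 379 K.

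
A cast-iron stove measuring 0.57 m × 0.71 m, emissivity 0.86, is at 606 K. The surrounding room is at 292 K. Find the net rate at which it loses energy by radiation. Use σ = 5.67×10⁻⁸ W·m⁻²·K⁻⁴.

Q ≈ 2520 W

A = 0.57 × 0.71 = 0.405 m².
Q = εσA(T⁴ − T_s⁴). T⁴ − T_s⁴ = (606)⁴ − (292)⁴ = 1.35×10^11 − 7.27×10^9 = 1.28×10^11 K⁴.
Q = 0.86 × 5.67×10⁻⁸ × 0.405 × 1.28×10^11 = 2520 W.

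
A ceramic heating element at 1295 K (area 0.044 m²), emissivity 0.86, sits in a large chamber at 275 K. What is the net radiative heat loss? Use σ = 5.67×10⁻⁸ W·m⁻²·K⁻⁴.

Q ≈ 6020 W

Q = εσA(T⁴ − T_s⁴). T⁴ − T_s⁴ = (1295)⁴ − (275)⁴ = 2.81×10^12 − 5.72×10^9 = 2.81×10^12 K⁴.
Q = 0.86 × 5.67×10⁻⁸ × 0.0440 × 2.81×10^12 = 6020 W.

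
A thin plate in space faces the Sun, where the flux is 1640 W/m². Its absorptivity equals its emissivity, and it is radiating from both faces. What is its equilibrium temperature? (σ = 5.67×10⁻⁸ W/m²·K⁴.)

Absorbed flux αS = emitted flux 2εσT⁴ per unit area; with α = ε this gives T = (S/2σ)^(1/4).
T = (1640 / (2 × 5.67×10⁻⁸))^(1/4) = (1.45×10^10)^(1/4).
T = 347 K.

T ≈ 347 K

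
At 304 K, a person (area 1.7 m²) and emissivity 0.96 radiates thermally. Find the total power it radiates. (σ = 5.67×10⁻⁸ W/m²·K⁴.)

P = εσAT⁴ = 0.96 × 5.67×10⁻⁸ × 1.70 × (304)⁴ = 0.96 × 5.67×10⁻⁸ × 1.70 × 8.54×10^9.
P = 790 W.

P ≈ 790 W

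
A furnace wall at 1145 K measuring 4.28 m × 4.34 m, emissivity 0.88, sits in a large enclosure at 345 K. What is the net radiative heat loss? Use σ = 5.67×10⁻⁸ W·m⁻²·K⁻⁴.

Q ≈ 1.58×10^6 W

A = 4.28 × 4.34 = 18.6 m².
Q = εσA(T⁴ − T_s⁴). T⁴ − T_s⁴ = (1145)⁴ − (345)⁴ = 1.72×10^12 − 1.42×10^10 = 1.70×10^12 K⁴.
Q = 0.88 × 5.67×10⁻⁸ × 18.6 × 1.70×10^12 = 1.58×10^6 W.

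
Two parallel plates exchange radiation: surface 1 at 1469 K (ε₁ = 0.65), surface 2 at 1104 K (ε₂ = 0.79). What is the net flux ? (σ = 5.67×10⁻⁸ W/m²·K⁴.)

For two large parallel gray plates, q = σ(T₁⁴ − T₂⁴) / (1/ε₁ + 1/ε₂ − 1).
1/ε₁ + 1/ε₂ − 1 = 1/0.65 + 1/0.79 − 1 = 1.804.
T₁⁴ − T₂⁴ = 4.66×10^12 − 1.49×10^12 = 3.17×10^12 K⁴.
q = 5.67×10⁻⁸ × 3.17×10^12 / 1.804 = 99700 W/m².

q ≈ 99700 W/m²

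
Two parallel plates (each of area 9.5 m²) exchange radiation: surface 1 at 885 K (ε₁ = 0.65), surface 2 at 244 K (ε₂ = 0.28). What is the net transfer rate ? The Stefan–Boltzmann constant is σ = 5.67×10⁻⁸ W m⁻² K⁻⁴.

Q ≈ 79900 W

For two large parallel gray plates, q = σ(T₁⁴ − T₂⁴) / (1/ε₁ + 1/ε₂ − 1).
1/ε₁ + 1/ε₂ − 1 = 1/0.65 + 1/0.28 − 1 = 4.110.
T₁⁴ − T₂⁴ = 6.13×10^11 − 3.54×10^9 = 6.10×10^11 K⁴.
q = 5.67×10⁻⁸ × 6.10×10^11 / 4.110 = 8410 W/m².
Q = q·A = 8410 × 9.5 = 79900 W.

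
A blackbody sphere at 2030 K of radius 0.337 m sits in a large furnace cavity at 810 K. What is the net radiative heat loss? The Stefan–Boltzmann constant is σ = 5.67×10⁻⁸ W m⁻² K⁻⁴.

A = 4πr² = 4π × (0.337)² = 1.43 m².
Q = σA(T⁴ − T_s⁴). T⁴ − T_s⁴ = (2030)⁴ − (810)⁴ = 1.70×10^13 − 4.30×10^11 = 1.66×10^13 K⁴.
Q = 5.67×10⁻⁸ × 1.43 × 1.66×10^13 = 1.34×10^6 W.

Q ≈ 1.34×10^6 W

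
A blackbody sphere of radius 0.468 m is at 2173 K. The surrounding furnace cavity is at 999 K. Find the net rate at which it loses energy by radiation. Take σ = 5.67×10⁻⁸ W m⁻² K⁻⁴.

Q ≈ 3.32×10^6 W

A = 4πr² = 4π × (0.468)² = 2.75 m².
Q = σA(T⁴ − T_s⁴). T⁴ − T_s⁴ = (2173)⁴ − (999)⁴ = 2.23×10^13 − 9.96×10^11 = 2.13×10^13 K⁴.
Q = 5.67×10⁻⁸ × 2.75 × 2.13×10^13 = 3.32×10^6 W.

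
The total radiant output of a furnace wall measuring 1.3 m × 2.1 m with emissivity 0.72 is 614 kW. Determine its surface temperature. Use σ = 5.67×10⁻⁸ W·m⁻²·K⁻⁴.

A = 1.3 × 2.1 = 2.73 m².
From P = εσAT⁴, T = (P / εσA)^(1/4) = (6.14×10^5 / (0.72 × 5.67×10⁻⁸ × 2.73))^(1/4).
T = (5.51×10^12)^(1/4) = 1530 K.

T ≈ 1530 K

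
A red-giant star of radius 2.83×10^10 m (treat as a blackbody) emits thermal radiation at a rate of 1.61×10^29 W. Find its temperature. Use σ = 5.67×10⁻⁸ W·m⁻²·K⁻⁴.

A = 4πr² = 4π × (2.83×10^10)² = 1.01×10^22 m².
From P = σAT⁴, T = (P / σA)^(1/4) = (1.61×10^29 / (5.67×10⁻⁸ × 1.01×10^22))^(1/4).
T = (2.82×10^14)^(1/4) = 4100 K.

T ≈ 4100 K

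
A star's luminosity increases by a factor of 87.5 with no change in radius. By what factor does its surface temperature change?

P ∝ T⁴ ⇒ T ∝ P^(1/4), so T scales by (87.5)^(1/4) = 3.06.

factor ≈ 3.06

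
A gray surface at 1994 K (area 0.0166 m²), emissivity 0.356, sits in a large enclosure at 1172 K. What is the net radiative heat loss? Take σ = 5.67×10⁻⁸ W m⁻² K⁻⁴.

Q = εσA(T⁴ − T_s⁴). T⁴ − T_s⁴ = (1994)⁴ − (1172)⁴ = 1.58×10^13 − 1.89×10^12 = 1.39×10^13 K⁴.
Q = 0.356 × 5.67×10⁻⁸ × 0.0166 × 1.39×10^13 = 4660 W.

Q ≈ 4660 W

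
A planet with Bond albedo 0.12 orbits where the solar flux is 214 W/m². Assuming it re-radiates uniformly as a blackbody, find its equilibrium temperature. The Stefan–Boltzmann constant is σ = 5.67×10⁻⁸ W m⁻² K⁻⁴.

T ≈ 170 K

Power absorbed = (1−a)S·πR²; power emitted = 4πR²σT⁴. Equating and cancelling πR²:
T = ((1−a)S / 4σ)^(1/4) = (188 / (4 × 5.67×10⁻⁸))^(1/4) = (8.30×10^8)^(1/4).
T = 170 K.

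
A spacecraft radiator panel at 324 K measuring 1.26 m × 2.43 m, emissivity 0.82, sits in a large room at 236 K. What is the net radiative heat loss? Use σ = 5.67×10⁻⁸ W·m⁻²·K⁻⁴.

Q ≈ 1130 W

A = 1.26 × 2.43 = 3.06 m².
Q = εσA(T⁴ − T_s⁴). T⁴ − T_s⁴ = (324)⁴ − (236)⁴ = 1.10×10^10 − 3.10×10^9 = 7.92×10^9 K⁴.
Q = 0.82 × 5.67×10⁻⁸ × 3.06 × 7.92×10^9 = 1130 W.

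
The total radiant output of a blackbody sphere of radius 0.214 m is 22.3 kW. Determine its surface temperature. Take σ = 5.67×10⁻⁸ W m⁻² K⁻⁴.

T ≈ 909 K

A = 4πr² = 4π × (0.214)² = 0.575 m².
From P = σAT⁴, T = (P / σA)^(1/4) = (22300 / (5.67×10⁻⁸ × 0.575))^(1/4).
T = (6.83×10^11)^(1/4) = 909 K.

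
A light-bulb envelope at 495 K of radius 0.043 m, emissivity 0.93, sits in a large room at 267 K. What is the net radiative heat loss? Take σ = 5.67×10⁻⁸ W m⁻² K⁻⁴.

Q ≈ 67.3 W

A = 4πr² = 4π × (0.043)² = 0.0232 m².
Q = εσA(T⁴ − T_s⁴). T⁴ − T_s⁴ = (495)⁴ − (267)⁴ = 6.00×10^10 − 5.08×10^9 = 5.50×10^10 K⁴.
Q = 0.93 × 5.67×10⁻⁸ × 0.0232 × 5.50×10^10 = 67.3 W.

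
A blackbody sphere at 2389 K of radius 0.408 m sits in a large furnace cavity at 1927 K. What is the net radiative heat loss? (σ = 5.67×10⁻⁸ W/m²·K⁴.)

Q ≈ 2.23×10^6 W

A = 4πr² = 4π × (0.408)² = 2.09 m².
Q = σA(T⁴ − T_s⁴). T⁴ − T_s⁴ = (2389)⁴ − (1927)⁴ = 3.26×10^13 − 1.38×10^13 = 1.88×10^13 K⁴.
Q = 5.67×10⁻⁸ × 2.09 × 1.88×10^13 = 2.23×10^6 W.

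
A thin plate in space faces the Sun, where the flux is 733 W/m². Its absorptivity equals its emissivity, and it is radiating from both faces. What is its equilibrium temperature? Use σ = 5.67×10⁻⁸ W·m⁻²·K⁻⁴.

Absorbed flux αS = emitted flux 2εσT⁴ per unit area; with α = ε this gives T = (S/2σ)^(1/4).
T = (733 / (2 × 5.67×10⁻⁸))^(1/4) = (6.46×10^9)^(1/4).
T = 284 K.

T ≈ 284 K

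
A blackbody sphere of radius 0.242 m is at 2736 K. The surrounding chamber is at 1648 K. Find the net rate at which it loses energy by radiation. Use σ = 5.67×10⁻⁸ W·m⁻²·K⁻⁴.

Q ≈ 2.03×10^6 W

A = 4πr² = 4π × (0.242)² = 0.736 m².
Q = σA(T⁴ − T_s⁴). T⁴ − T_s⁴ = (2736)⁴ − (1648)⁴ = 5.60×10^13 − 7.38×10^12 = 4.87×10^13 K⁴.
Q = 5.67×10⁻⁸ × 0.736 × 4.87×10^13 = 2.03×10^6 W.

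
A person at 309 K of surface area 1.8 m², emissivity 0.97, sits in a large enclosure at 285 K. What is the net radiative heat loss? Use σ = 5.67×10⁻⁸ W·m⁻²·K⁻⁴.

Q = εσA(T⁴ − T_s⁴). T⁴ − T_s⁴ = (309)⁴ − (285)⁴ = 9.12×10^9 − 6.60×10^9 = 2.52×10^9 K⁴.
Q = 0.97 × 5.67×10⁻⁸ × 1.80 × 2.52×10^9 = 249 W.

Q ≈ 249 W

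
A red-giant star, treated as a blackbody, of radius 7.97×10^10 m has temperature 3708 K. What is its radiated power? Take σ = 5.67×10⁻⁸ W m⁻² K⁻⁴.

P ≈ 8.56×10^29 W

A = 4πr² = 4π × (7.97×10^10)² = 7.98×10^22 m².
P = σAT⁴ = 5.67×10⁻⁸ × 7.98×10^22 × (3708)⁴ = 5.67×10⁻⁸ × 7.98×10^22 × 1.89×10^14.
P = 8.56×10^29 W.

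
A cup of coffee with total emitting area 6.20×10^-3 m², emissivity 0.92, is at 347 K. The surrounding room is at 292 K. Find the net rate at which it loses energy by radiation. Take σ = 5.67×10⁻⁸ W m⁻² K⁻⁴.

Q = εσA(T⁴ − T_s⁴). T⁴ − T_s⁴ = (347)⁴ − (292)⁴ = 1.45×10^10 − 7.27×10^9 = 7.23×10^9 K⁴.
Q = 0.92 × 5.67×10⁻⁸ × 6.20×10^-3 × 7.23×10^9 = 2.34 W.

Q ≈ 2.34 W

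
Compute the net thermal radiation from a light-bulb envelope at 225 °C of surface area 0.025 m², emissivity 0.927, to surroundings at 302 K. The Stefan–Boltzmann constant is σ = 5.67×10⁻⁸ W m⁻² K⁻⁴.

Convert: 225 °C = 498 K.
Q = εσA(T⁴ − T_s⁴). T⁴ − T_s⁴ = (498)⁴ − (302)⁴ = 6.15×10^10 − 8.32×10^9 = 5.32×10^10 K⁴.
Q = 0.927 × 5.67×10⁻⁸ × 0.0250 × 5.32×10^10 = 69.9 W.

Q ≈ 69.9 W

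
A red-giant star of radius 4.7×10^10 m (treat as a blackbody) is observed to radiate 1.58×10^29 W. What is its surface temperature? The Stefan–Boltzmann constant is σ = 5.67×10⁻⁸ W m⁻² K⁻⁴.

A = 4πr² = 4π × (4.7×10^10)² = 2.78×10^22 m².
From P = σAT⁴, T = (P / σA)^(1/4) = (1.58×10^29 / (5.67×10⁻⁸ × 2.78×10^22))^(1/4).
T = (1.00×10^14)^(1/4) = 3170 K.

T ≈ 3170 K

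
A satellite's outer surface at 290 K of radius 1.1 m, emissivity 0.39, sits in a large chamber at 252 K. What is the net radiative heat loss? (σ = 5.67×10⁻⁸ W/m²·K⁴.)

Q ≈ 1020 W

A = 4πr² = 4π × (1.1)² = 15.2 m².
Q = εσA(T⁴ − T_s⁴). T⁴ − T_s⁴ = (290)⁴ − (252)⁴ = 7.07×10^9 − 4.03×10^9 = 3.04×10^9 K⁴.
Q = 0.39 × 5.67×10⁻⁸ × 15.2 × 3.04×10^9 = 1020 W.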